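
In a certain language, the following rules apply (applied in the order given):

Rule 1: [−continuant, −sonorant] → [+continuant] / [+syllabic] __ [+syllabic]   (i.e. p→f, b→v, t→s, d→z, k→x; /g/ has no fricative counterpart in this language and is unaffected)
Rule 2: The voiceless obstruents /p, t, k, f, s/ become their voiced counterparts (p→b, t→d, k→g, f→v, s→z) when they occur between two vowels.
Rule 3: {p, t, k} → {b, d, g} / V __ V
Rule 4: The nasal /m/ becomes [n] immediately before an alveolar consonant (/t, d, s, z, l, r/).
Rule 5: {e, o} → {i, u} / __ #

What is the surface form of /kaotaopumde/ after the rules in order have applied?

Rule 1 (intervocalic spirantization): /t/ is a stop between vowels /o/ and /a/, so it spirantizes to the fricative [s]. /p/ is a stop between vowels /o/ and /u/, so it spirantizes to the fricative [f]. /kaotaopumde/ → kaosaofumde.
Rule 2 (intervocalic voicing): /s/ is a voiceless obstruent between vowels /o/ and /a/, so it voices to [z]. /f/ is a voiceless obstruent between vowels /o/ and /u/, so it voices to [v]. /kaosaofumde/ → kaozaovumde.
Rule 3 (intervocalic voicing): no segment meets the environment; /kaozaovumde/ is unchanged.
Rule 4 (nasal place assimilation): /m/ precedes the alveolar consonant /d/, so it assimilates in place to [n]. /kaozaovumde/ → kaozaovunde.
Rule 5 (final vowel raising): /e/ is a mid vowel in word-final position, so it raises to [i]. /kaozaovunde/ → kaozaovundi.

kaozaovundi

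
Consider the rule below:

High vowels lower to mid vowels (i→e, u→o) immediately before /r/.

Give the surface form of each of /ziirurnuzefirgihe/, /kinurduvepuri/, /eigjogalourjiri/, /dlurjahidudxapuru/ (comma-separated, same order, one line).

/ziirurnuzefirgihe/: /i/ is a high vowel immediately before /r/, so it lowers to [e]. /u/ is a high vowel immediately before /r/, so it lowers to [o]. /i/ is a high vowel immediately before /r/, so it lowers to [e]. → [zierornuzefergihe].
/kinurduvepuri/: /u/ is a high vowel immediately before /r/, so it lowers to [o]. /u/ is a high vowel immediately before /r/, so it lowers to [o]. → [kinorduvepori].
/eigjogalourjiri/: /u/ is a high vowel immediately before /r/, so it lowers to [o]. /i/ is a high vowel immediately before /r/, so it lowers to [e]. → [eigjogaloorjeri].
/dlurjahidudxapuru/: /u/ is a high vowel immediately before /r/, so it lowers to [o]. /u/ is a high vowel immediately before /r/, so it lowers to [o]. → [dlorjahidudxaporu].

zierornuzefergihe, kinorduvepori, eigjogaloorjeri, dlorjahidudxaporu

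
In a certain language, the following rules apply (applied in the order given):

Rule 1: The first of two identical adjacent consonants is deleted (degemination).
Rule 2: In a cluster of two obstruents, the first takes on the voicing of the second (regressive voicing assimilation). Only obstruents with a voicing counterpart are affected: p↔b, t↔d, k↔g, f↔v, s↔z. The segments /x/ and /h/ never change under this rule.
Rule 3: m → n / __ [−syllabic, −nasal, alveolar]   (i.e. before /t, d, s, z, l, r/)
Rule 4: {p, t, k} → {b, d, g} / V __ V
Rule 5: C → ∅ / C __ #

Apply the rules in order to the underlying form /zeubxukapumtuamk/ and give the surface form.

zeupxugabuntuam

Rule 1 (degemination): no segment meets the environment; /zeubxukapumtuamk/ is unchanged.
Rule 2 (regressive voicing assimilation): /b/ precedes the voiceless obstruent /x/, so it devoices to [p] by assimilation. /zeubxukapumtuamk/ → zeupxukapumtuamk.
Rule 3 (nasal place assimilation): /m/ precedes the alveolar consonant /t/, so it assimilates in place to [n]. /zeupxukapumtuamk/ → zeupxukapuntuamk.
Rule 4 (intervocalic voicing): /k/ is a voiceless stop between vowels /u/ and /a/, so it voices to [g]. /p/ is a voiceless stop between vowels /a/ and /u/, so it voices to [b]. /zeupxukapuntuamk/ → zeupxugabuntuamk.
Rule 5 (final cluster simplification): /k/ is the second consonant of a word-final cluster /mk/, so it deletes. /zeupxugabuntuamk/ → zeupxugabuntuam.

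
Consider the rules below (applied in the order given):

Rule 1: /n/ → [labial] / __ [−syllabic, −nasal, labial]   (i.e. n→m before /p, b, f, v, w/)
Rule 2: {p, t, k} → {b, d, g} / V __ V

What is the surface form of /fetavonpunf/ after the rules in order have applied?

Rule 1 (nasal place assimilation): /n/ precedes the labial consonant /p/, so it assimilates in place to [m]. /n/ precedes the labial consonant /f/, so it assimilates in place to [m]. /fetavonpunf/ → fetavompumf.
Rule 2 (intervocalic voicing): /t/ is a voiceless stop between vowels /e/ and /a/, so it voices to [d]. /fetavompumf/ → fedavompumf.

fedavompumf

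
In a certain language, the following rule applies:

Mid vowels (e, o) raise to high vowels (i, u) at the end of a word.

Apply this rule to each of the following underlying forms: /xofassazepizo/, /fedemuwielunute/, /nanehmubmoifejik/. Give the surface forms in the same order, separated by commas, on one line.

xofassazepizu, fedemuwielunuti, nanehmubmoifejik

/xofassazepizo/: /o/ is a mid vowel in word-final position, so it raises to [u]. → [xofassazepizu].
/fedemuwielunute/: /e/ is a mid vowel in word-final position, so it raises to [i]. → [fedemuwielunuti].
/nanehmubmoifejik/: the rule's environment is not met; surfaces unchanged as [nanehmubmoifejik].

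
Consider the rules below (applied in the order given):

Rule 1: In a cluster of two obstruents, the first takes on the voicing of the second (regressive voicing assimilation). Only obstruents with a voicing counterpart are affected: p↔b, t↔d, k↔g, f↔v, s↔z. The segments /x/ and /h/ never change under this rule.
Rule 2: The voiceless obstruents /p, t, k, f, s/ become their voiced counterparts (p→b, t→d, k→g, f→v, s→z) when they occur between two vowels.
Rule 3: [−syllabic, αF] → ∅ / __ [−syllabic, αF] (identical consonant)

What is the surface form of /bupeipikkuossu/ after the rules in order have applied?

Rule 1 (regressive voicing assimilation): no segment meets the environment; /bupeipikkuossu/ is unchanged.
Rule 2 (intervocalic voicing): /p/ is a voiceless obstruent between vowels /u/ and /e/, so it voices to [b]. /p/ is a voiceless obstruent between vowels /i/ and /i/, so it voices to [b]. /bupeipikkuossu/ → bubeibikkuossu.
Rule 3 (degemination): /kk/ is a geminate; the first /k/ deletes. /ss/ is a geminate; the first /s/ deletes. /bubeibikkuossu/ → bubeibikuosu.

bubeibikuosu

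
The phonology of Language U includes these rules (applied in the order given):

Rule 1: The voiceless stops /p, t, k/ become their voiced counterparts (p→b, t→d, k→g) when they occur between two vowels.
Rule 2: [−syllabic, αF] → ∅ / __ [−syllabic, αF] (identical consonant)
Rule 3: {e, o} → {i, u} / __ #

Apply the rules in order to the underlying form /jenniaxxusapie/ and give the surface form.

Rule 1 (intervocalic voicing): /p/ is a voiceless stop between vowels /a/ and /i/, so it voices to [b]. /jenniaxxusapie/ → jenniaxxusabie.
Rule 2 (degemination): /nn/ is a geminate; the first /n/ deletes. /xx/ is a geminate; the first /x/ deletes. /jenniaxxusabie/ → jeniaxusabie.
Rule 3 (final vowel raising): /e/ is a mid vowel in word-final position, so it raises to [i]. /jeniaxusabie/ → jeniaxusabii.

jeniaxusabii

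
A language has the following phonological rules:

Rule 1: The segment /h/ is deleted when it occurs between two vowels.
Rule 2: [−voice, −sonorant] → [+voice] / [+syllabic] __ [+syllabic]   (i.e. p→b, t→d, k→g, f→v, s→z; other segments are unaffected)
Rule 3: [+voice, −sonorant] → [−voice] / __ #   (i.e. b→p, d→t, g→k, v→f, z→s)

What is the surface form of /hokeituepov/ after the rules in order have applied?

hogeiduebof

Rule 1 (intervocalic h-deletion): no segment meets the environment; /hokeituepov/ is unchanged.
Rule 2 (intervocalic voicing): /k/ is a voiceless obstruent between vowels /o/ and /e/, so it voices to [g]. /t/ is a voiceless obstruent between vowels /i/ and /u/, so it voices to [d]. /p/ is a voiceless obstruent between vowels /e/ and /o/, so it voices to [b]. /hokeituepov/ → hogeiduebov.
Rule 3 (final devoicing): /v/ is a voiced obstruent in word-final position, so it devoices to [f]. /hogeiduebov/ → hogeiduebof.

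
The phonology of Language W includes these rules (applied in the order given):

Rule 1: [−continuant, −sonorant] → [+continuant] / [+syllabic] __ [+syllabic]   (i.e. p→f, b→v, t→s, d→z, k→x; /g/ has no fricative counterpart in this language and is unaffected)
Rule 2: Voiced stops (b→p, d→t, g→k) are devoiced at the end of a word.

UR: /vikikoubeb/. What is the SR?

vixixouvep

Rule 1 (intervocalic spirantization): /k/ is a stop between vowels /i/ and /i/, so it spirantizes to the fricative [x]. /k/ is a stop between vowels /i/ and /o/, so it spirantizes to the fricative [x]. /b/ is a stop between vowels /u/ and /e/, so it spirantizes to the fricative [v]. /vikikoubeb/ → vixixouveb.
Rule 2 (final devoicing): /b/ is a voiced stop in word-final position, so it devoices to [p]. /vixixouveb/ → vixixouvep.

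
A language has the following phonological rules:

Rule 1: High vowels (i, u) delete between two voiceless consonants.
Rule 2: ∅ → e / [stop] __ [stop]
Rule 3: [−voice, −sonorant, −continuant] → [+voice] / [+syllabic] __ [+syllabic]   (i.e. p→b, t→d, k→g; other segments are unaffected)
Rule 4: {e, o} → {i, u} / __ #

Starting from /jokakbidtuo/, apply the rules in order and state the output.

jogagebideduu

Rule 1 (high vowel syncope): no segment meets the environment; /jokakbidtuo/ is unchanged.
Rule 2 (stop-cluster e-epenthesis): /k/ and /b/ form a stop–stop cluster, so [e] is inserted between them. /d/ and /t/ form a stop–stop cluster, so [e] is inserted between them. /jokakbidtuo/ → jokakebidetuo.
Rule 3 (intervocalic voicing): /k/ is a voiceless stop between vowels /o/ and /a/, so it voices to [g]. /k/ is a voiceless stop between vowels /a/ and /e/, so it voices to [g]. /t/ is a voiceless stop between vowels /e/ and /u/, so it voices to [d]. /jokakebidetuo/ → jogagebideduo.
Rule 4 (final vowel raising): /o/ is a mid vowel in word-final position, so it raises to [u]. /jogagebideduo/ → jogagebideduu.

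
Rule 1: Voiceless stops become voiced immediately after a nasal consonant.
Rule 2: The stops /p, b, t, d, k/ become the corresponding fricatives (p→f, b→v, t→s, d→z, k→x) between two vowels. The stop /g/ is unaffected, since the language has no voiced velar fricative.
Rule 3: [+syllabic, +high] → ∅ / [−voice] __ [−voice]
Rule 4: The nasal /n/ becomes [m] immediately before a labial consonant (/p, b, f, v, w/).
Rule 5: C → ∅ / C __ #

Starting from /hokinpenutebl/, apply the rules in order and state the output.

hoximbenuseb

Rule 1 (post-nasal voicing): /p/ is a voiceless stop immediately after the nasal /n/, so it voices to [b]. /hokinpenutebl/ → hokinbenutebl.
Rule 2 (intervocalic spirantization): /k/ is a stop between vowels /o/ and /i/, so it spirantizes to the fricative [x]. /t/ is a stop between vowels /u/ and /e/, so it spirantizes to the fricative [s]. /hokinbenutebl/ → hoxinbenusebl.
Rule 3 (high vowel syncope): no segment meets the environment; /hoxinbenusebl/ is unchanged.
Rule 4 (nasal place assimilation): /n/ precedes the labial consonant /b/, so it assimilates in place to [m]. /hoxinbenusebl/ → hoximbenusebl.
Rule 5 (final cluster simplification): /l/ is the second consonant of a word-final cluster /bl/, so it deletes. /hoximbenusebl/ → hoximbenuseb.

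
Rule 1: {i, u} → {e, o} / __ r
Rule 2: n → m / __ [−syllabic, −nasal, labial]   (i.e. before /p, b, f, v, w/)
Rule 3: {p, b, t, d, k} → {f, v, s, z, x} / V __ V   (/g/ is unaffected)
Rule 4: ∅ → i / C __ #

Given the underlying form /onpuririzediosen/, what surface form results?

Rule 1 (pre-rhotic lowering): /u/ is a high vowel immediately before /r/, so it lowers to [o]. /i/ is a high vowel immediately before /r/, so it lowers to [e]. /onpuririzediosen/ → onporerizediosen.
Rule 2 (nasal place assimilation): /n/ precedes the labial consonant /p/, so it assimilates in place to [m]. /onporerizediosen/ → omporerizediosen.
Rule 3 (intervocalic spirantization): /d/ is a stop between vowels /e/ and /i/, so it spirantizes to the fricative [z]. /omporerizediosen/ → omporerizeziosen.
Rule 4 (final i-epenthesis): the form ends in the consonant /n/, so [i] is inserted word-finally. /omporerizeziosen/ → omporerizezioseni.

omporerizezioseni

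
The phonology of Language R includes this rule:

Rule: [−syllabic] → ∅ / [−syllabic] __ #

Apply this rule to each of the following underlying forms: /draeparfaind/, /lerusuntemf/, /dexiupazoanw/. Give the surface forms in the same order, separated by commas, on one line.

draeparfain, lerusuntem, dexiupazoan

/draeparfaind/: /d/ is the second consonant of a word-final cluster /nd/, so it deletes. → [draeparfain].
/lerusuntemf/: /f/ is the second consonant of a word-final cluster /mf/, so it deletes. → [lerusuntem].
/dexiupazoanw/: /w/ is the second consonant of a word-final cluster /nw/, so it deletes. → [dexiupazoan].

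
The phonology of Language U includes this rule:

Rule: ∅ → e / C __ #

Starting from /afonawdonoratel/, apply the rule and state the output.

afonawdonoratele

the form ends in the consonant /l/, so [e] is inserted word-finally.
Surface form: [afonawdonoratele].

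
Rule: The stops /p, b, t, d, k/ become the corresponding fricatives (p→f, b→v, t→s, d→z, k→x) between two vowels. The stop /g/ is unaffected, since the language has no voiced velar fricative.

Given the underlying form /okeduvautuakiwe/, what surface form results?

/k/ is a stop between vowels /o/ and /e/, so it spirantizes to the fricative [x].
/d/ is a stop between vowels /e/ and /u/, so it spirantizes to the fricative [z].
/t/ is a stop between vowels /u/ and /u/, so it spirantizes to the fricative [s].
/k/ is a stop between vowels /a/ and /i/, so it spirantizes to the fricative [x].
Surface form: [oxezuvausuaxiwe].

oxezuvausuaxiwe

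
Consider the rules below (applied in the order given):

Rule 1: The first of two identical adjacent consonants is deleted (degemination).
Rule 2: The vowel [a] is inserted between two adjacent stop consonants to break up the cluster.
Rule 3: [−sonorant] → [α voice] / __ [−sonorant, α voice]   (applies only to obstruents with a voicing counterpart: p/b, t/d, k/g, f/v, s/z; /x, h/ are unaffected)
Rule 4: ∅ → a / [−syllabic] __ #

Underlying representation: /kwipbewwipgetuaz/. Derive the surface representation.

Rule 1 (degemination): /ww/ is a geminate; the first /w/ deletes. /kwipbewwipgetuaz/ → kwipbewipgetuaz.
Rule 2 (stop-cluster a-epenthesis): /p/ and /b/ form a stop–stop cluster, so [a] is inserted between them. /p/ and /g/ form a stop–stop cluster, so [a] is inserted between them. /kwipbewipgetuaz/ → kwipabewipagetuaz.
Rule 3 (regressive voicing assimilation): no segment meets the environment; /kwipabewipagetuaz/ is unchanged.
Rule 4 (final a-epenthesis): the form ends in the consonant /z/, so [a] is inserted word-finally. /kwipabewipagetuaz/ → kwipabewipagetuaza.

kwipabewipagetuaza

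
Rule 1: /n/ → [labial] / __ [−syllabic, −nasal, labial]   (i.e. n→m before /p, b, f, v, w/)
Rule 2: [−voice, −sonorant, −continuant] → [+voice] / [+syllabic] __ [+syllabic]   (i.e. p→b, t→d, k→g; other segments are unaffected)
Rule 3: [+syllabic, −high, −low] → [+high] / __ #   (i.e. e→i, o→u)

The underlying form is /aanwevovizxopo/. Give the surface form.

aamwevovizxobu

Rule 1 (nasal place assimilation): /n/ precedes the labial consonant /w/, so it assimilates in place to [m]. /aanwevovizxopo/ → aamwevovizxopo.
Rule 2 (intervocalic voicing): /p/ is a voiceless stop between vowels /o/ and /o/, so it voices to [b]. /aamwevovizxopo/ → aamwevovizxobo.
Rule 3 (final vowel raising): /o/ is a mid vowel in word-final position, so it raises to [u]. /aamwevovizxobo/ → aamwevovizxobu.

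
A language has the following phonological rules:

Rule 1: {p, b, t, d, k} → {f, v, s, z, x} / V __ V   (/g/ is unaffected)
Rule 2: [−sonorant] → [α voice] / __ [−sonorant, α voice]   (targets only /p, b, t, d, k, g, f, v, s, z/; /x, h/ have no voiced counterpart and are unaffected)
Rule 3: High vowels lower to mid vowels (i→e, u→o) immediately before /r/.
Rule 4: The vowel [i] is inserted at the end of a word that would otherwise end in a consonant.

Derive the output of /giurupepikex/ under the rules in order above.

Rule 1 (intervocalic spirantization): /p/ is a stop between vowels /u/ and /e/, so it spirantizes to the fricative [f]. /p/ is a stop between vowels /e/ and /i/, so it spirantizes to the fricative [f]. /k/ is a stop between vowels /i/ and /e/, so it spirantizes to the fricative [x]. /giurupepikex/ → giurufefixex.
Rule 2 (regressive voicing assimilation): no segment meets the environment; /giurufefixex/ is unchanged.
Rule 3 (pre-rhotic lowering): /u/ is a high vowel immediately before /r/, so it lowers to [o]. /giurufefixex/ → giorufefixex.
Rule 4 (final i-epenthesis): the form ends in the consonant /x/, so [i] is inserted word-finally. /giorufefixex/ → giorufefixexi.

giorufefixexi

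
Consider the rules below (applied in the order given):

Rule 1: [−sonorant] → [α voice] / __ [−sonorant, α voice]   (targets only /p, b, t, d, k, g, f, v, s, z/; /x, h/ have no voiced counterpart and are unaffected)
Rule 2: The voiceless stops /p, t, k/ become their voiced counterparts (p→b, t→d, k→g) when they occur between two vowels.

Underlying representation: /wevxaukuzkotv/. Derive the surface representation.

Rule 1 (regressive voicing assimilation): /v/ precedes the voiceless obstruent /x/, so it devoices to [f] by assimilation. /z/ precedes the voiceless obstruent /k/, so it devoices to [s] by assimilation. /t/ precedes the voiced obstruent /v/, so it voices to [d] by assimilation. /wevxaukuzkotv/ → wefxaukuskodv.
Rule 2 (intervocalic voicing): /k/ is a voiceless stop between vowels /u/ and /u/, so it voices to [g]. /wefxaukuskodv/ → wefxauguskodv.

wefxauguskodv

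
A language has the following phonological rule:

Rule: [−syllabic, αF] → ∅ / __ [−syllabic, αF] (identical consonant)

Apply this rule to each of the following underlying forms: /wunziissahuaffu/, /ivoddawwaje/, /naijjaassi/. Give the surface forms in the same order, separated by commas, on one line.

/wunziissahuaffu/: /ss/ is a geminate; the first /s/ deletes. /ff/ is a geminate; the first /f/ deletes. → [wunziisahuafu].
/ivoddawwaje/: /dd/ is a geminate; the first /d/ deletes. /ww/ is a geminate; the first /w/ deletes. → [ivodawaje].
/naijjaassi/: /jj/ is a geminate; the first /j/ deletes. /ss/ is a geminate; the first /s/ deletes. → [naijaasi].

wunziisahuafu, ivodawaje, naijaasi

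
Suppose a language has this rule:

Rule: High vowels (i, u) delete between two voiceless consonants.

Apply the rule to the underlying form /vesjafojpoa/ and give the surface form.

vesjafojpoa

No segment of /vesjafojpoa/ meets the structural description of the rule, so the form surfaces unchanged.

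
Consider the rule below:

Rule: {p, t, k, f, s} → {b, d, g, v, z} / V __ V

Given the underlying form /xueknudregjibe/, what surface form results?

No segment of /xueknudregjibe/ meets the structural description of the rule, so the form surfaces unchanged.

xueknudregjibe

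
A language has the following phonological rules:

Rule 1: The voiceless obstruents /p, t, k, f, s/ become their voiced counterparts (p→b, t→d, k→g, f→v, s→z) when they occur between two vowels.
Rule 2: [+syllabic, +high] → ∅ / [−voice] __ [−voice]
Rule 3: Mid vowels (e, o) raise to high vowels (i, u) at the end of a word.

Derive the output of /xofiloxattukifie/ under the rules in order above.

Rule 1 (intervocalic voicing): /f/ is a voiceless obstruent between vowels /o/ and /i/, so it voices to [v]. /k/ is a voiceless obstruent between vowels /u/ and /i/, so it voices to [g]. /f/ is a voiceless obstruent between vowels /i/ and /i/, so it voices to [v]. /xofiloxattukifie/ → xoviloxattugivie.
Rule 2 (high vowel syncope): no segment meets the environment; /xoviloxattugivie/ is unchanged.
Rule 3 (final vowel raising): /e/ is a mid vowel in word-final position, so it raises to [i]. /xoviloxattugivie/ → xoviloxattugivii.

xoviloxattugivii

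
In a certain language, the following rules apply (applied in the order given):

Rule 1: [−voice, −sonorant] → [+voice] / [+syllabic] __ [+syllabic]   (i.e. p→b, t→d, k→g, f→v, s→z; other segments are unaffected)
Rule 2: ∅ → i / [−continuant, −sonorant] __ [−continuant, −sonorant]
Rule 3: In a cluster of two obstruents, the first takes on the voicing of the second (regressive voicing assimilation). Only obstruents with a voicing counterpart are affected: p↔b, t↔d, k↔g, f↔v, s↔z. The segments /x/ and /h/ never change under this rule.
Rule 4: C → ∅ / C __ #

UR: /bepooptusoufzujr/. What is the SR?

Rule 1 (intervocalic voicing): /p/ is a voiceless obstruent between vowels /e/ and /o/, so it voices to [b]. /s/ is a voiceless obstruent between vowels /u/ and /o/, so it voices to [z]. /bepooptusoufzujr/ → bebooptuzoufzujr.
Rule 2 (stop-cluster i-epenthesis): /p/ and /t/ form a stop–stop cluster, so [i] is inserted between them. /bebooptuzoufzujr/ → beboopituzoufzujr.
Rule 3 (regressive voicing assimilation): /f/ precedes the voiced obstruent /z/, so it voices to [v] by assimilation. /beboopituzoufzujr/ → beboopituzouvzujr.
Rule 4 (final cluster simplification): /r/ is the second consonant of a word-final cluster /jr/, so it deletes. /beboopituzouvzujr/ → beboopituzouvzuj.

beboopituzouvzuj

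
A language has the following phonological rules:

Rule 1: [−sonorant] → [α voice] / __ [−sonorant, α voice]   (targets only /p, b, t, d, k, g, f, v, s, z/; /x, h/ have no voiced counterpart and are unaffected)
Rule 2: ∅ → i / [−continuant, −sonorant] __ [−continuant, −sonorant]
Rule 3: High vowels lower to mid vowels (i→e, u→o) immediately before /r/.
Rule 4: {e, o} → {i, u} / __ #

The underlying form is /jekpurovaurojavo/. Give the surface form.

Rule 1 (regressive voicing assimilation): no segment meets the environment; /jekpurovaurojavo/ is unchanged.
Rule 2 (stop-cluster i-epenthesis): /k/ and /p/ form a stop–stop cluster, so [i] is inserted between them. /jekpurovaurojavo/ → jekipurovaurojavo.
Rule 3 (pre-rhotic lowering): /u/ is a high vowel immediately before /r/, so it lowers to [o]. /u/ is a high vowel immediately before /r/, so it lowers to [o]. /jekipurovaurojavo/ → jekiporovaorojavo.
Rule 4 (final vowel raising): /o/ is a mid vowel in word-final position, so it raises to [u]. /jekiporovaorojavo/ → jekiporovaorojavu.

jekiporovaorojavu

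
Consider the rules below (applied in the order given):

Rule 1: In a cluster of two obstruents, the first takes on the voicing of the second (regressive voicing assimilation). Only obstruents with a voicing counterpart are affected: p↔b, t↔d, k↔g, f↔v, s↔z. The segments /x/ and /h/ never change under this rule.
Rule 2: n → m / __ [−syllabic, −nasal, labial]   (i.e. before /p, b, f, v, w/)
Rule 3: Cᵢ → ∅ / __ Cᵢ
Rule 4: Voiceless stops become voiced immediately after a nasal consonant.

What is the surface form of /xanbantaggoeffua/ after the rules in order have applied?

Rule 1 (regressive voicing assimilation): no segment meets the environment; /xanbantaggoeffua/ is unchanged.
Rule 2 (nasal place assimilation): /n/ precedes the labial consonant /b/, so it assimilates in place to [m]. /xanbantaggoeffua/ → xambantaggoeffua.
Rule 3 (degemination): /gg/ is a geminate; the first /g/ deletes. /ff/ is a geminate; the first /f/ deletes. /xambantaggoeffua/ → xambantagoefua.
Rule 4 (post-nasal voicing): /t/ is a voiceless stop immediately after the nasal /n/, so it voices to [d]. /xambantagoefua/ → xambandagoefua.

xambandagoefua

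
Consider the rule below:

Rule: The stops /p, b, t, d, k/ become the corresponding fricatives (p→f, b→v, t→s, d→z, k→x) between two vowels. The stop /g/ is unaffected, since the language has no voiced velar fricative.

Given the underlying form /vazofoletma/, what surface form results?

vazofoletma

No segment of /vazofoletma/ meets the structural description of the rule, so the form surfaces unchanged.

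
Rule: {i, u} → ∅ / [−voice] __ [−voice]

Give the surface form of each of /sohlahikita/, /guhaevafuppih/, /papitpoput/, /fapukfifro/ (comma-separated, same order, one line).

sohlahkta, guhaevafpph, paptpopt, fapkffro

/sohlahikita/: /i/ is a high vowel flanked by voiceless consonants /h/ and /k/, so it deletes. /i/ is a high vowel flanked by voiceless consonants /k/ and /t/, so it deletes. → [sohlahkta].
/guhaevafuppih/: /u/ is a high vowel flanked by voiceless consonants /f/ and /p/, so it deletes. /i/ is a high vowel flanked by voiceless consonants /p/ and /h/, so it deletes. → [guhaevafpph].
/papitpoput/: /i/ is a high vowel flanked by voiceless consonants /p/ and /t/, so it deletes. /u/ is a high vowel flanked by voiceless consonants /p/ and /t/, so it deletes. → [paptpopt].
/fapukfifro/: /u/ is a high vowel flanked by voiceless consonants /p/ and /k/, so it deletes. /i/ is a high vowel flanked by voiceless consonants /f/ and /f/, so it deletes. → [fapkffro].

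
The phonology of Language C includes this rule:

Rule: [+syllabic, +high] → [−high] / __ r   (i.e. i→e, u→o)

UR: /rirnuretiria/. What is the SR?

/i/ is a high vowel immediately before /r/, so it lowers to [e].
/u/ is a high vowel immediately before /r/, so it lowers to [o].
/i/ is a high vowel immediately before /r/, so it lowers to [e].
Surface form: [rernoreteria].

rernoreteria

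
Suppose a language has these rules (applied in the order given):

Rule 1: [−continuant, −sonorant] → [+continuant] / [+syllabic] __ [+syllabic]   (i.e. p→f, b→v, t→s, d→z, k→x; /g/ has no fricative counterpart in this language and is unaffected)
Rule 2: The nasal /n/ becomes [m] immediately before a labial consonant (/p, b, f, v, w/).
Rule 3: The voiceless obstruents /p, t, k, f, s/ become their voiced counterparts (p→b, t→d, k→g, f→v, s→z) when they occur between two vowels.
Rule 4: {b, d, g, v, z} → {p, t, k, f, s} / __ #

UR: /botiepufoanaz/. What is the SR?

Rule 1 (intervocalic spirantization): /t/ is a stop between vowels /o/ and /i/, so it spirantizes to the fricative [s]. /p/ is a stop between vowels /e/ and /u/, so it spirantizes to the fricative [f]. /botiepufoanaz/ → bosiefufoanaz.
Rule 2 (nasal place assimilation): no segment meets the environment; /bosiefufoanaz/ is unchanged.
Rule 3 (intervocalic voicing): /s/ is a voiceless obstruent between vowels /o/ and /i/, so it voices to [z]. /f/ is a voiceless obstruent between vowels /e/ and /u/, so it voices to [v]. /f/ is a voiceless obstruent between vowels /u/ and /o/, so it voices to [v]. /bosiefufoanaz/ → bozievuvoanaz.
Rule 4 (final devoicing): /z/ is a voiced obstruent in word-final position, so it devoices to [s]. /bozievuvoanaz/ → bozievuvoanas.

bozievuvoanas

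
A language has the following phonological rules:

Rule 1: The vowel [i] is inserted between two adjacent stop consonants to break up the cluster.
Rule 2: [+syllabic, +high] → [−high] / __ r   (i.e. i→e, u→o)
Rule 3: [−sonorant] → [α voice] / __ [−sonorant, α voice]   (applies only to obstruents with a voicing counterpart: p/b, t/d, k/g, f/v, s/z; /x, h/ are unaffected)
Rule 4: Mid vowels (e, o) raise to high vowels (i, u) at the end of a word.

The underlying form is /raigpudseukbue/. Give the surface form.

raigiputseukibui

Rule 1 (stop-cluster i-epenthesis): /g/ and /p/ form a stop–stop cluster, so [i] is inserted between them. /k/ and /b/ form a stop–stop cluster, so [i] is inserted between them. /raigpudseukbue/ → raigipudseukibue.
Rule 2 (pre-rhotic lowering): no segment meets the environment; /raigipudseukibue/ is unchanged.
Rule 3 (regressive voicing assimilation): /d/ precedes the voiceless obstruent /s/, so it devoices to [t] by assimilation. /raigipudseukibue/ → raigiputseukibue.
Rule 4 (final vowel raising): /e/ is a mid vowel in word-final position, so it raises to [i]. /raigiputseukibue/ → raigiputseukibui.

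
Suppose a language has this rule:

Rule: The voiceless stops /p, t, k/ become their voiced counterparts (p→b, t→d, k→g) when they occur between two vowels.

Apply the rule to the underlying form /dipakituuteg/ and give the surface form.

dibagiduudeg

/p/ is a voiceless stop between vowels /i/ and /a/, so it voices to [b].
/k/ is a voiceless stop between vowels /a/ and /i/, so it voices to [g].
/t/ is a voiceless stop between vowels /i/ and /u/, so it voices to [d].
/t/ is a voiceless stop between vowels /u/ and /e/, so it voices to [d].
Surface form: [dibagiduudeg].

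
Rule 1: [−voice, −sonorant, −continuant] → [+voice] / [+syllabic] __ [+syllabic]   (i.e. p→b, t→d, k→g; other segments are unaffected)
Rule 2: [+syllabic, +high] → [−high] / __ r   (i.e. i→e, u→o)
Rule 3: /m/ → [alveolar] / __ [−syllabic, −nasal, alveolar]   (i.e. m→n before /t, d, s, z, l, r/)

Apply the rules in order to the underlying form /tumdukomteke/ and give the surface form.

tundugontege

Rule 1 (intervocalic voicing): /k/ is a voiceless stop between vowels /u/ and /o/, so it voices to [g]. /k/ is a voiceless stop between vowels /e/ and /e/, so it voices to [g]. /tumdukomteke/ → tumdugomtege.
Rule 2 (pre-rhotic lowering): no segment meets the environment; /tumdugomtege/ is unchanged.
Rule 3 (nasal place assimilation): /m/ precedes the alveolar consonant /d/, so it assimilates in place to [n]. /m/ precedes the alveolar consonant /t/, so it assimilates in place to [n]. /tumdugomtege/ → tundugontege.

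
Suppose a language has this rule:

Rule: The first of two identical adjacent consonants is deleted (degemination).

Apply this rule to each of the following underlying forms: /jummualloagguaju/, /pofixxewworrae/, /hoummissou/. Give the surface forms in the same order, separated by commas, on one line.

jumualoaguaju, pofixeworae, houmisou

/jummualloagguaju/: /mm/ is a geminate; the first /m/ deletes. /ll/ is a geminate; the first /l/ deletes. /gg/ is a geminate; the first /g/ deletes. → [jumualoaguaju].
/pofixxewworrae/: /xx/ is a geminate; the first /x/ deletes. /ww/ is a geminate; the first /w/ deletes. /rr/ is a geminate; the first /r/ deletes. → [pofixeworae].
/hoummissou/: /mm/ is a geminate; the first /m/ deletes. /ss/ is a geminate; the first /s/ deletes. → [houmisou].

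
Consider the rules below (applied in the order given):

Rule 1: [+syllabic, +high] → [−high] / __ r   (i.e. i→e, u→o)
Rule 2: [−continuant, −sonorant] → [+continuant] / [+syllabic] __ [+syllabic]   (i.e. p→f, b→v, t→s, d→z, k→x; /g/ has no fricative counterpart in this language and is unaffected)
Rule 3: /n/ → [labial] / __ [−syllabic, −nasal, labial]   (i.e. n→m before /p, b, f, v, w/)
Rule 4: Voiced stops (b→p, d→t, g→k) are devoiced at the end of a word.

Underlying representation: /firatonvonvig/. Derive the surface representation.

ferasomvomvik

Rule 1 (pre-rhotic lowering): /i/ is a high vowel immediately before /r/, so it lowers to [e]. /firatonvonvig/ → feratonvonvig.
Rule 2 (intervocalic spirantization): /t/ is a stop between vowels /a/ and /o/, so it spirantizes to the fricative [s]. /feratonvonvig/ → ferasonvonvig.
Rule 3 (nasal place assimilation): /n/ precedes the labial consonant /v/, so it assimilates in place to [m]. /n/ precedes the labial consonant /v/, so it assimilates in place to [m]. /ferasonvonvig/ → ferasomvomvig.
Rule 4 (final devoicing): /g/ is a voiced stop in word-final position, so it devoices to [k]. /ferasomvomvig/ → ferasomvomvik.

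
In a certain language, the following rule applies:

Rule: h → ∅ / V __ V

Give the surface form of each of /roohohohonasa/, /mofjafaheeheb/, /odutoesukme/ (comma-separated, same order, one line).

/roohohohonasa/: /h/ occurs between vowels /o/ and /o/, so it deletes. /h/ occurs between vowels /o/ and /o/, so it deletes. /h/ occurs between vowels /o/ and /o/, so it deletes. → [rooooonasa].
/mofjafaheeheb/: /h/ occurs between vowels /a/ and /e/, so it deletes. /h/ occurs between vowels /e/ and /e/, so it deletes. → [mofjafaeeeb].
/odutoesukme/: the rule's environment is not met; surfaces unchanged as [odutoesukme].

rooooonasa, mofjafaeeeb, odutoesukme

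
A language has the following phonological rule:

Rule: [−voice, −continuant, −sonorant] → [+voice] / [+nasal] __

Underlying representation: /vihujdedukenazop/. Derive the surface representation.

vihujdedukenazop

No segment of /vihujdedukenazop/ meets the structural description of the rule, so the form surfaces unchanged.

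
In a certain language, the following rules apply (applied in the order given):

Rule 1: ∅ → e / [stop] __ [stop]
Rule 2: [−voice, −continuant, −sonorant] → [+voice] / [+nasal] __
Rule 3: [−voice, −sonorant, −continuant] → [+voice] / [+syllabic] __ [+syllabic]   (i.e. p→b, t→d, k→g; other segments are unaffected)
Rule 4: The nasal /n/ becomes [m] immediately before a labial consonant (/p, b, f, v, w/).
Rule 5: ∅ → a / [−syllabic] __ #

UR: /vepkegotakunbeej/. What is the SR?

vebegegodagumbeeja

Rule 1 (stop-cluster e-epenthesis): /p/ and /k/ form a stop–stop cluster, so [e] is inserted between them. /vepkegotakunbeej/ → vepekegotakunbeej.
Rule 2 (post-nasal voicing): no segment meets the environment; /vepekegotakunbeej/ is unchanged.
Rule 3 (intervocalic voicing): /p/ is a voiceless stop between vowels /e/ and /e/, so it voices to [b]. /k/ is a voiceless stop between vowels /e/ and /e/, so it voices to [g]. /t/ is a voiceless stop between vowels /o/ and /a/, so it voices to [d]. /k/ is a voiceless stop between vowels /a/ and /u/, so it voices to [g]. /vepekegotakunbeej/ → vebegegodagunbeej.
Rule 4 (nasal place assimilation): /n/ precedes the labial consonant /b/, so it assimilates in place to [m]. /vebegegodagunbeej/ → vebegegodagumbeej.
Rule 5 (final a-epenthesis): the form ends in the consonant /j/, so [a] is inserted word-finally. /vebegegodagumbeej/ → vebegegodagumbeeja.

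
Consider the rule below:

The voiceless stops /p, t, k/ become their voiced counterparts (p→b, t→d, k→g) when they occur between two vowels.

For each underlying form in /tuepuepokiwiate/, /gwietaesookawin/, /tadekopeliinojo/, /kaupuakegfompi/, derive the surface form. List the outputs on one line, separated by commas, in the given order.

tuebuebogiwiade, gwiedaesoogawin, tadegobeliinojo, kaubuagegfompi

/tuepuepokiwiate/: /p/ is a voiceless stop between vowels /e/ and /u/, so it voices to [b]. /p/ is a voiceless stop between vowels /e/ and /o/, so it voices to [b]. /k/ is a voiceless stop between vowels /o/ and /i/, so it voices to [g]. /t/ is a voiceless stop between vowels /a/ and /e/, so it voices to [d]. → [tuebuebogiwiade].
/gwietaesookawin/: /t/ is a voiceless stop between vowels /e/ and /a/, so it voices to [d]. /k/ is a voiceless stop between vowels /o/ and /a/, so it voices to [g]. → [gwiedaesoogawin].
/tadekopeliinojo/: /k/ is a voiceless stop between vowels /e/ and /o/, so it voices to [g]. /p/ is a voiceless stop between vowels /o/ and /e/, so it voices to [b]. → [tadegobeliinojo].
/kaupuakegfompi/: /p/ is a voiceless stop between vowels /u/ and /u/, so it voices to [b]. /k/ is a voiceless stop between vowels /a/ and /e/, so it voices to [g]. → [kaubuagegfompi].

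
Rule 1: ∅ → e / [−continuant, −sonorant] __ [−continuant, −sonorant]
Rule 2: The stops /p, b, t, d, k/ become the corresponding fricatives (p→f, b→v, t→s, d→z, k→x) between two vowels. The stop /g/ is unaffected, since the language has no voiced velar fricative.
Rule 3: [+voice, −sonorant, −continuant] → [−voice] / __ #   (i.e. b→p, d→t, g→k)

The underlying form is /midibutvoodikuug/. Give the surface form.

Rule 1 (stop-cluster e-epenthesis): no segment meets the environment; /midibutvoodikuug/ is unchanged.
Rule 2 (intervocalic spirantization): /d/ is a stop between vowels /i/ and /i/, so it spirantizes to the fricative [z]. /b/ is a stop between vowels /i/ and /u/, so it spirantizes to the fricative [v]. /d/ is a stop between vowels /o/ and /i/, so it spirantizes to the fricative [z]. /k/ is a stop between vowels /i/ and /u/, so it spirantizes to the fricative [x]. /midibutvoodikuug/ → mizivutvoozixuug.
Rule 3 (final devoicing): /g/ is a voiced stop in word-final position, so it devoices to [k]. /mizivutvoozixuug/ → mizivutvoozixuuk.

mizivutvoozixuuk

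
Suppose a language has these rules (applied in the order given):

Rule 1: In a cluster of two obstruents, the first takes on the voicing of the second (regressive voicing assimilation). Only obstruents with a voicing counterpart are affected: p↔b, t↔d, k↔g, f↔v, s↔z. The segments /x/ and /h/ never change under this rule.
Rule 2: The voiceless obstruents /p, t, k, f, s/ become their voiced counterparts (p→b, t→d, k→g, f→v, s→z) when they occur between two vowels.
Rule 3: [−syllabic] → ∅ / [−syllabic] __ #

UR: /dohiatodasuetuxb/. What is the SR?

dohiadodazuedux

Rule 1 (regressive voicing assimilation): no segment meets the environment; /dohiatodasuetuxb/ is unchanged.
Rule 2 (intervocalic voicing): /t/ is a voiceless obstruent between vowels /a/ and /o/, so it voices to [d]. /s/ is a voiceless obstruent between vowels /a/ and /u/, so it voices to [z]. /t/ is a voiceless obstruent between vowels /e/ and /u/, so it voices to [d]. /dohiatodasuetuxb/ → dohiadodazueduxb.
Rule 3 (final cluster simplification): /b/ is the second consonant of a word-final cluster /xb/, so it deletes. /dohiadodazueduxb/ → dohiadodazuedux.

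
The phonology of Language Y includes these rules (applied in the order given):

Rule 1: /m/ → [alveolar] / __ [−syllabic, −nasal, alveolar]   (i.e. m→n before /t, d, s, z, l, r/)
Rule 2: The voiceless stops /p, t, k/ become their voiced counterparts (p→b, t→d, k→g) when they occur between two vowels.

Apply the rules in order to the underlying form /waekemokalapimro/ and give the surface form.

Rule 1 (nasal place assimilation): /m/ precedes the alveolar consonant /r/, so it assimilates in place to [n]. /waekemokalapimro/ → waekemokalapinro.
Rule 2 (intervocalic voicing): /k/ is a voiceless stop between vowels /e/ and /e/, so it voices to [g]. /k/ is a voiceless stop between vowels /o/ and /a/, so it voices to [g]. /p/ is a voiceless stop between vowels /a/ and /i/, so it voices to [b]. /waekemokalapinro/ → waegemogalabinro.

waegemogalabinro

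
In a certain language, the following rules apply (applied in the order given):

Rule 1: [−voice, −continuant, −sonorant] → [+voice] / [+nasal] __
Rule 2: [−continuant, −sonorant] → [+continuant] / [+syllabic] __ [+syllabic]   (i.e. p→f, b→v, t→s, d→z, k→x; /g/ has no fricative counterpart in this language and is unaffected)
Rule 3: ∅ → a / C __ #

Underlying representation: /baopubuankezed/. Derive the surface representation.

Rule 1 (post-nasal voicing): /k/ is a voiceless stop immediately after the nasal /n/, so it voices to [g]. /baopubuankezed/ → baopubuangezed.
Rule 2 (intervocalic spirantization): /p/ is a stop between vowels /o/ and /u/, so it spirantizes to the fricative [f]. /b/ is a stop between vowels /u/ and /u/, so it spirantizes to the fricative [v]. /baopubuangezed/ → baofuvuangezed.
Rule 3 (final a-epenthesis): the form ends in the consonant /d/, so [a] is inserted word-finally. /baofuvuangezed/ → baofuvuangezeda.

baofuvuangezeda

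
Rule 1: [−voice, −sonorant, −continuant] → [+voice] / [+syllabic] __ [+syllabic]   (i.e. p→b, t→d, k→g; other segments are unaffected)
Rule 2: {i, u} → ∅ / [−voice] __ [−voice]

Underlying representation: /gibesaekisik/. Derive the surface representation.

gibesaegisk

Rule 1 (intervocalic voicing): /k/ is a voiceless stop between vowels /e/ and /i/, so it voices to [g]. /gibesaekisik/ → gibesaegisik.
Rule 2 (high vowel syncope): /i/ is a high vowel flanked by voiceless consonants /s/ and /k/, so it deletes. /gibesaegisik/ → gibesaegisk.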